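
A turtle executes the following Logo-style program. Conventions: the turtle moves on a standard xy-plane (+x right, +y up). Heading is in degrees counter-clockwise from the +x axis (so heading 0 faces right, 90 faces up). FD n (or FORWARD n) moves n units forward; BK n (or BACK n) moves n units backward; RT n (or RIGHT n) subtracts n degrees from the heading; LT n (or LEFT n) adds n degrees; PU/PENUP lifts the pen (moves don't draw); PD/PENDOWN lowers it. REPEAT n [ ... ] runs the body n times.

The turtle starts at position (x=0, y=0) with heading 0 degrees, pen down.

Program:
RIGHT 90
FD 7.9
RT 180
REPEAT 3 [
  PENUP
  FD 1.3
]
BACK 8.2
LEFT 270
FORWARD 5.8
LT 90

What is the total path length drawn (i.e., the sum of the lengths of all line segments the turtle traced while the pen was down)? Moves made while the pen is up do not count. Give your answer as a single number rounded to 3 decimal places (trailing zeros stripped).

Executing turtle program step by step:
Start: pos=(0,0), heading=0, pen down
RT 90: heading 0 -> 270
FD 7.9: (0,0) -> (0,-7.9) [heading=270, draw]
RT 180: heading 270 -> 90
REPEAT 3 [
  -- iteration 1/3 --
  PU: pen up
  FD 1.3: (0,-7.9) -> (0,-6.6) [heading=90, move]
  -- iteration 2/3 --
  PU: pen up
  FD 1.3: (0,-6.6) -> (0,-5.3) [heading=90, move]
  -- iteration 3/3 --
  PU: pen up
  FD 1.3: (0,-5.3) -> (0,-4) [heading=90, move]
]
BK 8.2: (0,-4) -> (0,-12.2) [heading=90, move]
LT 270: heading 90 -> 0
FD 5.8: (0,-12.2) -> (5.8,-12.2) [heading=0, move]
LT 90: heading 0 -> 90
Final: pos=(5.8,-12.2), heading=90, 1 segment(s) drawn

Segment lengths:
  seg 1: (0,0) -> (0,-7.9), length = 7.9
Total = 7.9

Answer: 7.9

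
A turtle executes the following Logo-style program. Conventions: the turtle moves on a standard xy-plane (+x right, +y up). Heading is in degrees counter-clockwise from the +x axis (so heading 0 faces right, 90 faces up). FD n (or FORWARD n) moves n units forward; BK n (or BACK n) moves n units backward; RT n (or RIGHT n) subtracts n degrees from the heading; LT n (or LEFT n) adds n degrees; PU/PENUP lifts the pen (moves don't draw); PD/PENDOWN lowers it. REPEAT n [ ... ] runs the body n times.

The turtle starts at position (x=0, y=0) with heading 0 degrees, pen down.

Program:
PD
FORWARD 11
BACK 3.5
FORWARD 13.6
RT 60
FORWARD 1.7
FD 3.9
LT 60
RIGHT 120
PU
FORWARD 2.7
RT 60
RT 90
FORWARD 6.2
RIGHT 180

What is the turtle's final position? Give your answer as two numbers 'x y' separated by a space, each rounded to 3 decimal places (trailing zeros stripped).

Answer: 22.55 -0.988

Derivation:
Executing turtle program step by step:
Start: pos=(0,0), heading=0, pen down
PD: pen down
FD 11: (0,0) -> (11,0) [heading=0, draw]
BK 3.5: (11,0) -> (7.5,0) [heading=0, draw]
FD 13.6: (7.5,0) -> (21.1,0) [heading=0, draw]
RT 60: heading 0 -> 300
FD 1.7: (21.1,0) -> (21.95,-1.472) [heading=300, draw]
FD 3.9: (21.95,-1.472) -> (23.9,-4.85) [heading=300, draw]
LT 60: heading 300 -> 0
RT 120: heading 0 -> 240
PU: pen up
FD 2.7: (23.9,-4.85) -> (22.55,-7.188) [heading=240, move]
RT 60: heading 240 -> 180
RT 90: heading 180 -> 90
FD 6.2: (22.55,-7.188) -> (22.55,-0.988) [heading=90, move]
RT 180: heading 90 -> 270
Final: pos=(22.55,-0.988), heading=270, 5 segment(s) drawn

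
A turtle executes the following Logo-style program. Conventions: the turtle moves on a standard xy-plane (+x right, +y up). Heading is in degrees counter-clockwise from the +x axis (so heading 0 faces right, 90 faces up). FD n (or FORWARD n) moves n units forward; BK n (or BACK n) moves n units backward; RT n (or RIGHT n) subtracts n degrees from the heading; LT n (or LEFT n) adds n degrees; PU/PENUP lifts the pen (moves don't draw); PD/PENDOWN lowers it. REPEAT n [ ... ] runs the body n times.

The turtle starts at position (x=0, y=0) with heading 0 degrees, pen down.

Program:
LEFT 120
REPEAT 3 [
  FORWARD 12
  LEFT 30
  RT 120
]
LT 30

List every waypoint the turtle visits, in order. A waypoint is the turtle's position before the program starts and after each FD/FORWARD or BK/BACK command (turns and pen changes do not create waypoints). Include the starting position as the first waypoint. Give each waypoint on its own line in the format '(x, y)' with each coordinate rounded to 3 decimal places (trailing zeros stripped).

Answer: (0, 0)
(-6, 10.392)
(4.392, 16.392)
(10.392, 6)

Derivation:
Executing turtle program step by step:
Start: pos=(0,0), heading=0, pen down
LT 120: heading 0 -> 120
REPEAT 3 [
  -- iteration 1/3 --
  FD 12: (0,0) -> (-6,10.392) [heading=120, draw]
  LT 30: heading 120 -> 150
  RT 120: heading 150 -> 30
  -- iteration 2/3 --
  FD 12: (-6,10.392) -> (4.392,16.392) [heading=30, draw]
  LT 30: heading 30 -> 60
  RT 120: heading 60 -> 300
  -- iteration 3/3 --
  FD 12: (4.392,16.392) -> (10.392,6) [heading=300, draw]
  LT 30: heading 300 -> 330
  RT 120: heading 330 -> 210
]
LT 30: heading 210 -> 240
Final: pos=(10.392,6), heading=240, 3 segment(s) drawn
Waypoints (4 total):
(0, 0)
(-6, 10.392)
(4.392, 16.392)
(10.392, 6)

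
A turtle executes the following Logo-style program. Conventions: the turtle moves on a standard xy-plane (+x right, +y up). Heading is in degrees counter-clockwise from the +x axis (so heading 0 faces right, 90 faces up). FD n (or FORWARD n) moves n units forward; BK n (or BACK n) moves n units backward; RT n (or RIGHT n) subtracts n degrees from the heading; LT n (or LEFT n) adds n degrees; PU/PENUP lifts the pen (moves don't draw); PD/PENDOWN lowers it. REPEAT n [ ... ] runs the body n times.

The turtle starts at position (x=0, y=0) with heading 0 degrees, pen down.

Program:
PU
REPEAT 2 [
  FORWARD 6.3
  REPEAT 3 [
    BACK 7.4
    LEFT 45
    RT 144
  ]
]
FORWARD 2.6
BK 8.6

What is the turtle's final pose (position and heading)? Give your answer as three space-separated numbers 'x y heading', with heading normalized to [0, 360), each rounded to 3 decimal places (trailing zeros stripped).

Executing turtle program step by step:
Start: pos=(0,0), heading=0, pen down
PU: pen up
REPEAT 2 [
  -- iteration 1/2 --
  FD 6.3: (0,0) -> (6.3,0) [heading=0, move]
  REPEAT 3 [
    -- iteration 1/3 --
    BK 7.4: (6.3,0) -> (-1.1,0) [heading=0, move]
    LT 45: heading 0 -> 45
    RT 144: heading 45 -> 261
    -- iteration 2/3 --
    BK 7.4: (-1.1,0) -> (0.058,7.309) [heading=261, move]
    LT 45: heading 261 -> 306
    RT 144: heading 306 -> 162
    -- iteration 3/3 --
    BK 7.4: (0.058,7.309) -> (7.095,5.022) [heading=162, move]
    LT 45: heading 162 -> 207
    RT 144: heading 207 -> 63
  ]
  -- iteration 2/2 --
  FD 6.3: (7.095,5.022) -> (9.956,10.636) [heading=63, move]
  REPEAT 3 [
    -- iteration 1/3 --
    BK 7.4: (9.956,10.636) -> (6.596,4.042) [heading=63, move]
    LT 45: heading 63 -> 108
    RT 144: heading 108 -> 324
    -- iteration 2/3 --
    BK 7.4: (6.596,4.042) -> (0.609,8.392) [heading=324, move]
    LT 45: heading 324 -> 9
    RT 144: heading 9 -> 225
    -- iteration 3/3 --
    BK 7.4: (0.609,8.392) -> (5.842,13.624) [heading=225, move]
    LT 45: heading 225 -> 270
    RT 144: heading 270 -> 126
  ]
]
FD 2.6: (5.842,13.624) -> (4.314,15.728) [heading=126, move]
BK 8.6: (4.314,15.728) -> (9.369,8.77) [heading=126, move]
Final: pos=(9.369,8.77), heading=126, 0 segment(s) drawn

Answer: 9.369 8.77 126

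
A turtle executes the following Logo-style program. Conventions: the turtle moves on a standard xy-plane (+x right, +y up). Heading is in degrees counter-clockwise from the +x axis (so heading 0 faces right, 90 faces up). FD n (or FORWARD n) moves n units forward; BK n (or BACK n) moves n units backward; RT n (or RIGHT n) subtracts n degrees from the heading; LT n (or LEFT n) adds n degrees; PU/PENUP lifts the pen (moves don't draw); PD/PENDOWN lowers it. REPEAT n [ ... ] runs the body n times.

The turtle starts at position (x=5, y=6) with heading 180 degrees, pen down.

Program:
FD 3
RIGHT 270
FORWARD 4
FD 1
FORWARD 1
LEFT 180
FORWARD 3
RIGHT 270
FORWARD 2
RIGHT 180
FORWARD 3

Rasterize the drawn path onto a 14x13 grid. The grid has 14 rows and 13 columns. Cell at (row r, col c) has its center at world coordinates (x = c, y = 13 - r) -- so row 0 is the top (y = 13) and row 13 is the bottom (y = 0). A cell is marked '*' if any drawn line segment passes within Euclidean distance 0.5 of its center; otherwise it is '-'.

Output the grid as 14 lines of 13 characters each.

Answer: -------------
-------------
-------------
-------------
-------------
-------------
-------------
--****-------
--*----------
--*----------
****---------
--*----------
--*----------
--*----------

Derivation:
Segment 0: (5,6) -> (2,6)
Segment 1: (2,6) -> (2,2)
Segment 2: (2,2) -> (2,1)
Segment 3: (2,1) -> (2,0)
Segment 4: (2,0) -> (2,3)
Segment 5: (2,3) -> (0,3)
Segment 6: (0,3) -> (3,3)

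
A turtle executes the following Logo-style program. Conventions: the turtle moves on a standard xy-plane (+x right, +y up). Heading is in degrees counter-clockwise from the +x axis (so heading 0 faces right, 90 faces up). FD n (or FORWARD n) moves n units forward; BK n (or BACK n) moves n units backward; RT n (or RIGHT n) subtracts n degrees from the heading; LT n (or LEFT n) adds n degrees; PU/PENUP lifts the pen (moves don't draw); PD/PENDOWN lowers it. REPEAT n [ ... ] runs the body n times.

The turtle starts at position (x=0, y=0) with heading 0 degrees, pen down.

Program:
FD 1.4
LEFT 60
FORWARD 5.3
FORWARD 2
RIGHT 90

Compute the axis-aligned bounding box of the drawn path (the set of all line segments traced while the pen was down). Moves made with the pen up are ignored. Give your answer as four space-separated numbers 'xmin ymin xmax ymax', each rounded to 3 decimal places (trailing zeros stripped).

Executing turtle program step by step:
Start: pos=(0,0), heading=0, pen down
FD 1.4: (0,0) -> (1.4,0) [heading=0, draw]
LT 60: heading 0 -> 60
FD 5.3: (1.4,0) -> (4.05,4.59) [heading=60, draw]
FD 2: (4.05,4.59) -> (5.05,6.322) [heading=60, draw]
RT 90: heading 60 -> 330
Final: pos=(5.05,6.322), heading=330, 3 segment(s) drawn

Segment endpoints: x in {0, 1.4, 4.05, 5.05}, y in {0, 4.59, 6.322}
xmin=0, ymin=0, xmax=5.05, ymax=6.322

Answer: 0 0 5.05 6.322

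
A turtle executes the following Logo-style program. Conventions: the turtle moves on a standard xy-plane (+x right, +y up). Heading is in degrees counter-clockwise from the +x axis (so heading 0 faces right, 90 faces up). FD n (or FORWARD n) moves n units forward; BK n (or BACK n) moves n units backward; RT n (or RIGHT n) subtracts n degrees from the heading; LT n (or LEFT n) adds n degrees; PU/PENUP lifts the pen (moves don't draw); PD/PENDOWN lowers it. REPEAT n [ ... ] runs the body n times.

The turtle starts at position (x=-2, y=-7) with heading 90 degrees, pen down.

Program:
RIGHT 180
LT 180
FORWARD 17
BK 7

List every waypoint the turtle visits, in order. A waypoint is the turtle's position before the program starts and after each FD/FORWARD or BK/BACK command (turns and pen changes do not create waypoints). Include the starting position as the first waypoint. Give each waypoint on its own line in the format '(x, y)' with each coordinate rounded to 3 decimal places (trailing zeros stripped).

Answer: (-2, -7)
(-2, 10)
(-2, 3)

Derivation:
Executing turtle program step by step:
Start: pos=(-2,-7), heading=90, pen down
RT 180: heading 90 -> 270
LT 180: heading 270 -> 90
FD 17: (-2,-7) -> (-2,10) [heading=90, draw]
BK 7: (-2,10) -> (-2,3) [heading=90, draw]
Final: pos=(-2,3), heading=90, 2 segment(s) drawn
Waypoints (3 total):
(-2, -7)
(-2, 10)
(-2, 3)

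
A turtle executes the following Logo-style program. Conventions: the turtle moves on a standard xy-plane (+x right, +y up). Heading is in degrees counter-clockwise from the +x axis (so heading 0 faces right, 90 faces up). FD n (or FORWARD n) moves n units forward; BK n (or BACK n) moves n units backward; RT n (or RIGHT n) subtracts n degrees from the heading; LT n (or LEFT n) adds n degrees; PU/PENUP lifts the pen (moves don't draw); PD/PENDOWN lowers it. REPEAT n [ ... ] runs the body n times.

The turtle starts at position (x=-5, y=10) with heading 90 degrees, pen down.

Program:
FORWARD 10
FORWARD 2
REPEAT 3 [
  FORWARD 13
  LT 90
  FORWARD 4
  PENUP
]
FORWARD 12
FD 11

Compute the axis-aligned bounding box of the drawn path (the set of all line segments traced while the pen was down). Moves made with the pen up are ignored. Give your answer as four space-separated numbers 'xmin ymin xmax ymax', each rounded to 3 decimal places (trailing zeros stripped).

Executing turtle program step by step:
Start: pos=(-5,10), heading=90, pen down
FD 10: (-5,10) -> (-5,20) [heading=90, draw]
FD 2: (-5,20) -> (-5,22) [heading=90, draw]
REPEAT 3 [
  -- iteration 1/3 --
  FD 13: (-5,22) -> (-5,35) [heading=90, draw]
  LT 90: heading 90 -> 180
  FD 4: (-5,35) -> (-9,35) [heading=180, draw]
  PU: pen up
  -- iteration 2/3 --
  FD 13: (-9,35) -> (-22,35) [heading=180, move]
  LT 90: heading 180 -> 270
  FD 4: (-22,35) -> (-22,31) [heading=270, move]
  PU: pen up
  -- iteration 3/3 --
  FD 13: (-22,31) -> (-22,18) [heading=270, move]
  LT 90: heading 270 -> 0
  FD 4: (-22,18) -> (-18,18) [heading=0, move]
  PU: pen up
]
FD 12: (-18,18) -> (-6,18) [heading=0, move]
FD 11: (-6,18) -> (5,18) [heading=0, move]
Final: pos=(5,18), heading=0, 4 segment(s) drawn

Segment endpoints: x in {-9, -5, -5, -5}, y in {10, 20, 22, 35}
xmin=-9, ymin=10, xmax=-5, ymax=35

Answer: -9 10 -5 35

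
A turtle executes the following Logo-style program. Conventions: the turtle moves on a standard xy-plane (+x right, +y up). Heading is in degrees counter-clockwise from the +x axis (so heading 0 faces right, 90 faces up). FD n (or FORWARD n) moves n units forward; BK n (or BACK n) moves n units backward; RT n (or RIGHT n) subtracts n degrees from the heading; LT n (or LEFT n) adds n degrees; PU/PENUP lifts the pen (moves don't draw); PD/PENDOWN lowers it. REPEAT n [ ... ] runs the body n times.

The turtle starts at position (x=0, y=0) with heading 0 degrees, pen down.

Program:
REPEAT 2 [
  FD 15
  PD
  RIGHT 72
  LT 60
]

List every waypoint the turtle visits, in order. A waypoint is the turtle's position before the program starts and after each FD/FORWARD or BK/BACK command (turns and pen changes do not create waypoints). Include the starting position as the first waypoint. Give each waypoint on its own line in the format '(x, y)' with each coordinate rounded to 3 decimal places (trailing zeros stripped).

Answer: (0, 0)
(15, 0)
(29.672, -3.119)

Derivation:
Executing turtle program step by step:
Start: pos=(0,0), heading=0, pen down
REPEAT 2 [
  -- iteration 1/2 --
  FD 15: (0,0) -> (15,0) [heading=0, draw]
  PD: pen down
  RT 72: heading 0 -> 288
  LT 60: heading 288 -> 348
  -- iteration 2/2 --
  FD 15: (15,0) -> (29.672,-3.119) [heading=348, draw]
  PD: pen down
  RT 72: heading 348 -> 276
  LT 60: heading 276 -> 336
]
Final: pos=(29.672,-3.119), heading=336, 2 segment(s) drawn
Waypoints (3 total):
(0, 0)
(15, 0)
(29.672, -3.119)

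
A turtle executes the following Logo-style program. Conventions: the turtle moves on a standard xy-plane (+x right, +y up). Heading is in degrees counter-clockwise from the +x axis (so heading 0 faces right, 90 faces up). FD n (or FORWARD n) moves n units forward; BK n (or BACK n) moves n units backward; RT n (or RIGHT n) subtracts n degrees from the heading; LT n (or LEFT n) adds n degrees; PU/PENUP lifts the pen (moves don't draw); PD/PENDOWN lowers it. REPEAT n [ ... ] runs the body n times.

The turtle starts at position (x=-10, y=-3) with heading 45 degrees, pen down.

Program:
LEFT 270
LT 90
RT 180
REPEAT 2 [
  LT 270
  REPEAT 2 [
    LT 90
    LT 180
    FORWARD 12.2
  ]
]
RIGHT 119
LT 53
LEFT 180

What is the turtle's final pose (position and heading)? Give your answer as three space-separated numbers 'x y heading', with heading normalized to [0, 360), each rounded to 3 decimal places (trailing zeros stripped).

Executing turtle program step by step:
Start: pos=(-10,-3), heading=45, pen down
LT 270: heading 45 -> 315
LT 90: heading 315 -> 45
RT 180: heading 45 -> 225
REPEAT 2 [
  -- iteration 1/2 --
  LT 270: heading 225 -> 135
  REPEAT 2 [
    -- iteration 1/2 --
    LT 90: heading 135 -> 225
    LT 180: heading 225 -> 45
    FD 12.2: (-10,-3) -> (-1.373,5.627) [heading=45, draw]
    -- iteration 2/2 --
    LT 90: heading 45 -> 135
    LT 180: heading 135 -> 315
    FD 12.2: (-1.373,5.627) -> (7.253,-3) [heading=315, draw]
  ]
  -- iteration 2/2 --
  LT 270: heading 315 -> 225
  REPEAT 2 [
    -- iteration 1/2 --
    LT 90: heading 225 -> 315
    LT 180: heading 315 -> 135
    FD 12.2: (7.253,-3) -> (-1.373,5.627) [heading=135, draw]
    -- iteration 2/2 --
    LT 90: heading 135 -> 225
    LT 180: heading 225 -> 45
    FD 12.2: (-1.373,5.627) -> (7.253,14.253) [heading=45, draw]
  ]
]
RT 119: heading 45 -> 286
LT 53: heading 286 -> 339
LT 180: heading 339 -> 159
Final: pos=(7.253,14.253), heading=159, 4 segment(s) drawn

Answer: 7.253 14.253 159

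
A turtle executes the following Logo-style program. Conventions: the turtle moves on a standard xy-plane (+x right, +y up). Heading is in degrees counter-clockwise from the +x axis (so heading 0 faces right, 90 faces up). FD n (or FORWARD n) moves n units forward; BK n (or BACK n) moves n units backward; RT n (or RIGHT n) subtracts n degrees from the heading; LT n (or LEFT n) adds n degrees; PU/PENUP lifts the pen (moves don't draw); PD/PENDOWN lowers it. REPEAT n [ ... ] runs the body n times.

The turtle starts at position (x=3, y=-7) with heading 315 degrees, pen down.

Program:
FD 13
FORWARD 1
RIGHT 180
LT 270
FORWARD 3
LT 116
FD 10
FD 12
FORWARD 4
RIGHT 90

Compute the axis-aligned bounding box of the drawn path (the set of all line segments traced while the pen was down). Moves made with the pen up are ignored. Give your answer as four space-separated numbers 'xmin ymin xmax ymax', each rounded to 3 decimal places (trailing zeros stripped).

Answer: -9.563 -16.899 15.021 -6.313

Derivation:
Executing turtle program step by step:
Start: pos=(3,-7), heading=315, pen down
FD 13: (3,-7) -> (12.192,-16.192) [heading=315, draw]
FD 1: (12.192,-16.192) -> (12.899,-16.899) [heading=315, draw]
RT 180: heading 315 -> 135
LT 270: heading 135 -> 45
FD 3: (12.899,-16.899) -> (15.021,-14.778) [heading=45, draw]
LT 116: heading 45 -> 161
FD 10: (15.021,-14.778) -> (5.566,-11.522) [heading=161, draw]
FD 12: (5.566,-11.522) -> (-5.781,-7.616) [heading=161, draw]
FD 4: (-5.781,-7.616) -> (-9.563,-6.313) [heading=161, draw]
RT 90: heading 161 -> 71
Final: pos=(-9.563,-6.313), heading=71, 6 segment(s) drawn

Segment endpoints: x in {-9.563, -5.781, 3, 5.566, 12.192, 12.899, 15.021}, y in {-16.899, -16.192, -14.778, -11.522, -7.616, -7, -6.313}
xmin=-9.563, ymin=-16.899, xmax=15.021, ymax=-6.313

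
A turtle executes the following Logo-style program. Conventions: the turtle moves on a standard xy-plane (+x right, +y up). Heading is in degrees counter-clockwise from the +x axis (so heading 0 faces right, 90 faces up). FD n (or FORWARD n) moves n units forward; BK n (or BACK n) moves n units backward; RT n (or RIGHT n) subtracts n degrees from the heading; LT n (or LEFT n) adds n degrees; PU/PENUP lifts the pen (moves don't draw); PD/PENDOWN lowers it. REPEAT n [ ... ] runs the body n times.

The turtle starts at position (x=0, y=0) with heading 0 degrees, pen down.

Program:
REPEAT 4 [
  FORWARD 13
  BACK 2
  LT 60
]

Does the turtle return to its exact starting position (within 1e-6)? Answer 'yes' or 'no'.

Executing turtle program step by step:
Start: pos=(0,0), heading=0, pen down
REPEAT 4 [
  -- iteration 1/4 --
  FD 13: (0,0) -> (13,0) [heading=0, draw]
  BK 2: (13,0) -> (11,0) [heading=0, draw]
  LT 60: heading 0 -> 60
  -- iteration 2/4 --
  FD 13: (11,0) -> (17.5,11.258) [heading=60, draw]
  BK 2: (17.5,11.258) -> (16.5,9.526) [heading=60, draw]
  LT 60: heading 60 -> 120
  -- iteration 3/4 --
  FD 13: (16.5,9.526) -> (10,20.785) [heading=120, draw]
  BK 2: (10,20.785) -> (11,19.053) [heading=120, draw]
  LT 60: heading 120 -> 180
  -- iteration 4/4 --
  FD 13: (11,19.053) -> (-2,19.053) [heading=180, draw]
  BK 2: (-2,19.053) -> (0,19.053) [heading=180, draw]
  LT 60: heading 180 -> 240
]
Final: pos=(0,19.053), heading=240, 8 segment(s) drawn

Start position: (0, 0)
Final position: (0, 19.053)
Distance = 19.053; >= 1e-6 -> NOT closed

Answer: no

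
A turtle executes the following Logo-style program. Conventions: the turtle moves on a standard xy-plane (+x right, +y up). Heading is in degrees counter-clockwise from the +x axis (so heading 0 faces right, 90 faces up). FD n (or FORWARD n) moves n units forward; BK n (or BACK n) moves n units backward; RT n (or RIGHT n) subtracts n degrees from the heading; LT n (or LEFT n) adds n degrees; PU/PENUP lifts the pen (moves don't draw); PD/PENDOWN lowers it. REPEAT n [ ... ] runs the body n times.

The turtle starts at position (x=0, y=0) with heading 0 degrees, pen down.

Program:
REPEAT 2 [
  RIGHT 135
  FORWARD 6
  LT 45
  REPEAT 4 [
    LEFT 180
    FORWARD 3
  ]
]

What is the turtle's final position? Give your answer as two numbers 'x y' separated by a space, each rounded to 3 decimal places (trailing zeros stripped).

Executing turtle program step by step:
Start: pos=(0,0), heading=0, pen down
REPEAT 2 [
  -- iteration 1/2 --
  RT 135: heading 0 -> 225
  FD 6: (0,0) -> (-4.243,-4.243) [heading=225, draw]
  LT 45: heading 225 -> 270
  REPEAT 4 [
    -- iteration 1/4 --
    LT 180: heading 270 -> 90
    FD 3: (-4.243,-4.243) -> (-4.243,-1.243) [heading=90, draw]
    -- iteration 2/4 --
    LT 180: heading 90 -> 270
    FD 3: (-4.243,-1.243) -> (-4.243,-4.243) [heading=270, draw]
    -- iteration 3/4 --
    LT 180: heading 270 -> 90
    FD 3: (-4.243,-4.243) -> (-4.243,-1.243) [heading=90, draw]
    -- iteration 4/4 --
    LT 180: heading 90 -> 270
    FD 3: (-4.243,-1.243) -> (-4.243,-4.243) [heading=270, draw]
  ]
  -- iteration 2/2 --
  RT 135: heading 270 -> 135
  FD 6: (-4.243,-4.243) -> (-8.485,0) [heading=135, draw]
  LT 45: heading 135 -> 180
  REPEAT 4 [
    -- iteration 1/4 --
    LT 180: heading 180 -> 0
    FD 3: (-8.485,0) -> (-5.485,0) [heading=0, draw]
    -- iteration 2/4 --
    LT 180: heading 0 -> 180
    FD 3: (-5.485,0) -> (-8.485,0) [heading=180, draw]
    -- iteration 3/4 --
    LT 180: heading 180 -> 0
    FD 3: (-8.485,0) -> (-5.485,0) [heading=0, draw]
    -- iteration 4/4 --
    LT 180: heading 0 -> 180
    FD 3: (-5.485,0) -> (-8.485,0) [heading=180, draw]
  ]
]
Final: pos=(-8.485,0), heading=180, 10 segment(s) drawn

Answer: -8.485 0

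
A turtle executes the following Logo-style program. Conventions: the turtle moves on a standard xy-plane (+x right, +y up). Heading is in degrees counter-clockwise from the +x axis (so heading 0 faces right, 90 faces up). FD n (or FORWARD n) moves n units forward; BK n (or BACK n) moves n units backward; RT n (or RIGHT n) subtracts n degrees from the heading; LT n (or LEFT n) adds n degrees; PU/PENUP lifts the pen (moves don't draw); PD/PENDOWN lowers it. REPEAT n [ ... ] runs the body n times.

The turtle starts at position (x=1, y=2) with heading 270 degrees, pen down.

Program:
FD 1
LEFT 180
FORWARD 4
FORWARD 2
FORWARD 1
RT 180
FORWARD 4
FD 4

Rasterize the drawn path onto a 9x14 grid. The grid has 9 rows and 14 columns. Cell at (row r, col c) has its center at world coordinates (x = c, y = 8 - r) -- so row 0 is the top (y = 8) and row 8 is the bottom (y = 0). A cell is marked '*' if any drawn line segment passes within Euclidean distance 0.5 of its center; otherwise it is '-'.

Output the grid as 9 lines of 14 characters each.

Segment 0: (1,2) -> (1,1)
Segment 1: (1,1) -> (1,5)
Segment 2: (1,5) -> (1,7)
Segment 3: (1,7) -> (1,8)
Segment 4: (1,8) -> (1,4)
Segment 5: (1,4) -> (1,0)

Answer: -*------------
-*------------
-*------------
-*------------
-*------------
-*------------
-*------------
-*------------
-*------------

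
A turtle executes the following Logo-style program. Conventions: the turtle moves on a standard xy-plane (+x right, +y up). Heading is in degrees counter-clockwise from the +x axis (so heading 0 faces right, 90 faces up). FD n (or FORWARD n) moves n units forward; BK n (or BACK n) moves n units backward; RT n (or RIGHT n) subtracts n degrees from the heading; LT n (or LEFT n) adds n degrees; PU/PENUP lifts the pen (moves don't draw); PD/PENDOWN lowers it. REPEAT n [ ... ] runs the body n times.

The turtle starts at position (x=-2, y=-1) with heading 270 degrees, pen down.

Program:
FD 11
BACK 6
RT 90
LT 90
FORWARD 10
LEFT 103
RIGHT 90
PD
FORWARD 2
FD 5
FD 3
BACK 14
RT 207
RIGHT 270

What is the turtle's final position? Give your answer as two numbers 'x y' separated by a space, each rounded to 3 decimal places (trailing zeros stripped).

Answer: -2.9 -12.103

Derivation:
Executing turtle program step by step:
Start: pos=(-2,-1), heading=270, pen down
FD 11: (-2,-1) -> (-2,-12) [heading=270, draw]
BK 6: (-2,-12) -> (-2,-6) [heading=270, draw]
RT 90: heading 270 -> 180
LT 90: heading 180 -> 270
FD 10: (-2,-6) -> (-2,-16) [heading=270, draw]
LT 103: heading 270 -> 13
RT 90: heading 13 -> 283
PD: pen down
FD 2: (-2,-16) -> (-1.55,-17.949) [heading=283, draw]
FD 5: (-1.55,-17.949) -> (-0.425,-22.821) [heading=283, draw]
FD 3: (-0.425,-22.821) -> (0.25,-25.744) [heading=283, draw]
BK 14: (0.25,-25.744) -> (-2.9,-12.103) [heading=283, draw]
RT 207: heading 283 -> 76
RT 270: heading 76 -> 166
Final: pos=(-2.9,-12.103), heading=166, 7 segment(s) drawn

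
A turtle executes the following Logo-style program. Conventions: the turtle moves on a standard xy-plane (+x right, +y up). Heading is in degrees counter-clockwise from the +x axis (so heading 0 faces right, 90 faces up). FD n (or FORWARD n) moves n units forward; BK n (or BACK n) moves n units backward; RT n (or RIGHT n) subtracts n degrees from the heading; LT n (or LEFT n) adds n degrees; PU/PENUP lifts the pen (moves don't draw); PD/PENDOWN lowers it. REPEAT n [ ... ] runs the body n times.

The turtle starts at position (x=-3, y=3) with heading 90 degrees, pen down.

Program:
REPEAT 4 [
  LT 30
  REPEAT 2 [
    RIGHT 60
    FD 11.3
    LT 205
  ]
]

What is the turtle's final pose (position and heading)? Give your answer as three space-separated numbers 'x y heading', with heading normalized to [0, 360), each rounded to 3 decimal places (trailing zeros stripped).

Answer: 2.884 21.662 290

Derivation:
Executing turtle program step by step:
Start: pos=(-3,3), heading=90, pen down
REPEAT 4 [
  -- iteration 1/4 --
  LT 30: heading 90 -> 120
  REPEAT 2 [
    -- iteration 1/2 --
    RT 60: heading 120 -> 60
    FD 11.3: (-3,3) -> (2.65,12.786) [heading=60, draw]
    LT 205: heading 60 -> 265
    -- iteration 2/2 --
    RT 60: heading 265 -> 205
    FD 11.3: (2.65,12.786) -> (-7.591,8.011) [heading=205, draw]
    LT 205: heading 205 -> 50
  ]
  -- iteration 2/4 --
  LT 30: heading 50 -> 80
  REPEAT 2 [
    -- iteration 1/2 --
    RT 60: heading 80 -> 20
    FD 11.3: (-7.591,8.011) -> (3.027,11.875) [heading=20, draw]
    LT 205: heading 20 -> 225
    -- iteration 2/2 --
    RT 60: heading 225 -> 165
    FD 11.3: (3.027,11.875) -> (-7.888,14.8) [heading=165, draw]
    LT 205: heading 165 -> 10
  ]
  -- iteration 3/4 --
  LT 30: heading 10 -> 40
  REPEAT 2 [
    -- iteration 1/2 --
    RT 60: heading 40 -> 340
    FD 11.3: (-7.888,14.8) -> (2.731,10.935) [heading=340, draw]
    LT 205: heading 340 -> 185
    -- iteration 2/2 --
    RT 60: heading 185 -> 125
    FD 11.3: (2.731,10.935) -> (-3.751,20.192) [heading=125, draw]
    LT 205: heading 125 -> 330
  ]
  -- iteration 4/4 --
  LT 30: heading 330 -> 0
  REPEAT 2 [
    -- iteration 1/2 --
    RT 60: heading 0 -> 300
    FD 11.3: (-3.751,20.192) -> (1.899,10.405) [heading=300, draw]
    LT 205: heading 300 -> 145
    -- iteration 2/2 --
    RT 60: heading 145 -> 85
    FD 11.3: (1.899,10.405) -> (2.884,21.662) [heading=85, draw]
    LT 205: heading 85 -> 290
  ]
]
Final: pos=(2.884,21.662), heading=290, 8 segment(s) drawn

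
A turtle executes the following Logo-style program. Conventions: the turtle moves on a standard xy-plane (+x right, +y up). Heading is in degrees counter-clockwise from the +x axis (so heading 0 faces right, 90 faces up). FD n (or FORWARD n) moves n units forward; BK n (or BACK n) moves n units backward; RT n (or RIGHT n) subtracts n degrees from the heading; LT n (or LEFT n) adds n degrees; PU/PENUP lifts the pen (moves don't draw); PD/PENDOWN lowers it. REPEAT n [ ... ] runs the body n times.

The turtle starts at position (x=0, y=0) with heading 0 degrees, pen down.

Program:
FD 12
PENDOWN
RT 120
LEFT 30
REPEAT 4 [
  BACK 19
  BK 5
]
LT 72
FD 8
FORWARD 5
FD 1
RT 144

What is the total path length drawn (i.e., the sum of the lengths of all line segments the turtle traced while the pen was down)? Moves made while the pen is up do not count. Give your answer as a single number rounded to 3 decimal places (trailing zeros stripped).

Executing turtle program step by step:
Start: pos=(0,0), heading=0, pen down
FD 12: (0,0) -> (12,0) [heading=0, draw]
PD: pen down
RT 120: heading 0 -> 240
LT 30: heading 240 -> 270
REPEAT 4 [
  -- iteration 1/4 --
  BK 19: (12,0) -> (12,19) [heading=270, draw]
  BK 5: (12,19) -> (12,24) [heading=270, draw]
  -- iteration 2/4 --
  BK 19: (12,24) -> (12,43) [heading=270, draw]
  BK 5: (12,43) -> (12,48) [heading=270, draw]
  -- iteration 3/4 --
  BK 19: (12,48) -> (12,67) [heading=270, draw]
  BK 5: (12,67) -> (12,72) [heading=270, draw]
  -- iteration 4/4 --
  BK 19: (12,72) -> (12,91) [heading=270, draw]
  BK 5: (12,91) -> (12,96) [heading=270, draw]
]
LT 72: heading 270 -> 342
FD 8: (12,96) -> (19.608,93.528) [heading=342, draw]
FD 5: (19.608,93.528) -> (24.364,91.983) [heading=342, draw]
FD 1: (24.364,91.983) -> (25.315,91.674) [heading=342, draw]
RT 144: heading 342 -> 198
Final: pos=(25.315,91.674), heading=198, 12 segment(s) drawn

Segment lengths:
  seg 1: (0,0) -> (12,0), length = 12
  seg 2: (12,0) -> (12,19), length = 19
  seg 3: (12,19) -> (12,24), length = 5
  seg 4: (12,24) -> (12,43), length = 19
  seg 5: (12,43) -> (12,48), length = 5
  seg 6: (12,48) -> (12,67), length = 19
  seg 7: (12,67) -> (12,72), length = 5
  seg 8: (12,72) -> (12,91), length = 19
  seg 9: (12,91) -> (12,96), length = 5
  seg 10: (12,96) -> (19.608,93.528), length = 8
  seg 11: (19.608,93.528) -> (24.364,91.983), length = 5
  seg 12: (24.364,91.983) -> (25.315,91.674), length = 1
Total = 122

Answer: 122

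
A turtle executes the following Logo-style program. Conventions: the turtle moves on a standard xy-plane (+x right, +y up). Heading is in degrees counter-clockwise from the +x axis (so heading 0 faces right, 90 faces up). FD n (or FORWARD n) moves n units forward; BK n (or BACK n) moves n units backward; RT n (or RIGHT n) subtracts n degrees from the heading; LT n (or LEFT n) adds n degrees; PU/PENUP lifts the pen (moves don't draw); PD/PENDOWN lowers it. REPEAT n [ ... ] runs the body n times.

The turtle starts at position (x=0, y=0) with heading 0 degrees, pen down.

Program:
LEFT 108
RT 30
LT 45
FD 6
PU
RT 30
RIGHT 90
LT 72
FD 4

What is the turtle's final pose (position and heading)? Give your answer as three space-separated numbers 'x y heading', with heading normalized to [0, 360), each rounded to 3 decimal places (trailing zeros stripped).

Answer: -2.233 8.896 75

Derivation:
Executing turtle program step by step:
Start: pos=(0,0), heading=0, pen down
LT 108: heading 0 -> 108
RT 30: heading 108 -> 78
LT 45: heading 78 -> 123
FD 6: (0,0) -> (-3.268,5.032) [heading=123, draw]
PU: pen up
RT 30: heading 123 -> 93
RT 90: heading 93 -> 3
LT 72: heading 3 -> 75
FD 4: (-3.268,5.032) -> (-2.233,8.896) [heading=75, move]
Final: pos=(-2.233,8.896), heading=75, 1 segment(s) drawn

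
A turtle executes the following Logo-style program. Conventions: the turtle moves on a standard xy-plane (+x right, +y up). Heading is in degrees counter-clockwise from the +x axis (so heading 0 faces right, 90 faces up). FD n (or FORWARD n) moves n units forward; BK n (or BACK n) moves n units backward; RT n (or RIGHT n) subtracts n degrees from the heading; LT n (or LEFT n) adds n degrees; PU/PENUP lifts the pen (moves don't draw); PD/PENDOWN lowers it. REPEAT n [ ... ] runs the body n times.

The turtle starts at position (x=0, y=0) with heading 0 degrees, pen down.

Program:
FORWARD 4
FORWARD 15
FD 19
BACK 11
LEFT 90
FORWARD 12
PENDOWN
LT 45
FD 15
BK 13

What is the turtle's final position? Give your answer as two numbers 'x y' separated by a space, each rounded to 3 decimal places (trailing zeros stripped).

Answer: 25.586 13.414

Derivation:
Executing turtle program step by step:
Start: pos=(0,0), heading=0, pen down
FD 4: (0,0) -> (4,0) [heading=0, draw]
FD 15: (4,0) -> (19,0) [heading=0, draw]
FD 19: (19,0) -> (38,0) [heading=0, draw]
BK 11: (38,0) -> (27,0) [heading=0, draw]
LT 90: heading 0 -> 90
FD 12: (27,0) -> (27,12) [heading=90, draw]
PD: pen down
LT 45: heading 90 -> 135
FD 15: (27,12) -> (16.393,22.607) [heading=135, draw]
BK 13: (16.393,22.607) -> (25.586,13.414) [heading=135, draw]
Final: pos=(25.586,13.414), heading=135, 7 segment(s) drawn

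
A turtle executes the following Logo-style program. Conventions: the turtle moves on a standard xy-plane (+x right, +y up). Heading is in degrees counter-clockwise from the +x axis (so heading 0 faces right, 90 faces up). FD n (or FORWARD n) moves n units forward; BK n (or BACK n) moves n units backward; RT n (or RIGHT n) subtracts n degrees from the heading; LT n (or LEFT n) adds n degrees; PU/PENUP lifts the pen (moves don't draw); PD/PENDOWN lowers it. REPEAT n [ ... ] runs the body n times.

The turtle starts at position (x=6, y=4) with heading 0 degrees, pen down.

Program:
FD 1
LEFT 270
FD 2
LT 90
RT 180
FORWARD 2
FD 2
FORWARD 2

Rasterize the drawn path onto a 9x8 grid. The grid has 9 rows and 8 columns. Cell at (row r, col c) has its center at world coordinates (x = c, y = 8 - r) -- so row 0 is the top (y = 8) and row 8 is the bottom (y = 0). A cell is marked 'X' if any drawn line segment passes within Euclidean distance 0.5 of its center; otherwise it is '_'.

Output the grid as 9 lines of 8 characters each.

Answer: ________
________
________
________
______XX
_______X
_XXXXXXX
________
________

Derivation:
Segment 0: (6,4) -> (7,4)
Segment 1: (7,4) -> (7,2)
Segment 2: (7,2) -> (5,2)
Segment 3: (5,2) -> (3,2)
Segment 4: (3,2) -> (1,2)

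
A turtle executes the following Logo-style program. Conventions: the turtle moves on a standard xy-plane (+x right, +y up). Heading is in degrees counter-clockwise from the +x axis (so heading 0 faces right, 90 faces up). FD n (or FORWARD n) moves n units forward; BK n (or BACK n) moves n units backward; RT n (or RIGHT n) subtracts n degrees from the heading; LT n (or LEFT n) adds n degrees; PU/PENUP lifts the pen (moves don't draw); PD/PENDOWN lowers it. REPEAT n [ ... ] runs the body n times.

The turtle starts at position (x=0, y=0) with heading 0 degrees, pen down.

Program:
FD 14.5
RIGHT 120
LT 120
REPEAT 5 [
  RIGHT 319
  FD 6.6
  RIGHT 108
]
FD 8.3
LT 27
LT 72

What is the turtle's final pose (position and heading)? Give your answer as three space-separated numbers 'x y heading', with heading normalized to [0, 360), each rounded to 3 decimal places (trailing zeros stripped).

Answer: 21.887 0.923 124

Derivation:
Executing turtle program step by step:
Start: pos=(0,0), heading=0, pen down
FD 14.5: (0,0) -> (14.5,0) [heading=0, draw]
RT 120: heading 0 -> 240
LT 120: heading 240 -> 0
REPEAT 5 [
  -- iteration 1/5 --
  RT 319: heading 0 -> 41
  FD 6.6: (14.5,0) -> (19.481,4.33) [heading=41, draw]
  RT 108: heading 41 -> 293
  -- iteration 2/5 --
  RT 319: heading 293 -> 334
  FD 6.6: (19.481,4.33) -> (25.413,1.437) [heading=334, draw]
  RT 108: heading 334 -> 226
  -- iteration 3/5 --
  RT 319: heading 226 -> 267
  FD 6.6: (25.413,1.437) -> (25.068,-5.154) [heading=267, draw]
  RT 108: heading 267 -> 159
  -- iteration 4/5 --
  RT 319: heading 159 -> 200
  FD 6.6: (25.068,-5.154) -> (18.866,-7.412) [heading=200, draw]
  RT 108: heading 200 -> 92
  -- iteration 5/5 --
  RT 319: heading 92 -> 133
  FD 6.6: (18.866,-7.412) -> (14.365,-2.585) [heading=133, draw]
  RT 108: heading 133 -> 25
]
FD 8.3: (14.365,-2.585) -> (21.887,0.923) [heading=25, draw]
LT 27: heading 25 -> 52
LT 72: heading 52 -> 124
Final: pos=(21.887,0.923), heading=124, 7 segment(s) drawn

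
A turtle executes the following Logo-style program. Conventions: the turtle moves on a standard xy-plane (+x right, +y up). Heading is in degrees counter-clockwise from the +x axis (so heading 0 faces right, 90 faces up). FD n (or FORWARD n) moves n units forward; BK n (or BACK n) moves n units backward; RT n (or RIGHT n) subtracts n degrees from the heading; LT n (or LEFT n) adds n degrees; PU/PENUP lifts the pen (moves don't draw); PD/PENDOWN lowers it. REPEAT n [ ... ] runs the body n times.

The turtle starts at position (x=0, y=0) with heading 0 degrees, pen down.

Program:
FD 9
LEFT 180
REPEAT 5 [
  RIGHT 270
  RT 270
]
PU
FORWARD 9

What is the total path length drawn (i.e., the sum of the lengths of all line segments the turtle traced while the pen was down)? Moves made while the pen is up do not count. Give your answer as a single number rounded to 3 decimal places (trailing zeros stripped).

Executing turtle program step by step:
Start: pos=(0,0), heading=0, pen down
FD 9: (0,0) -> (9,0) [heading=0, draw]
LT 180: heading 0 -> 180
REPEAT 5 [
  -- iteration 1/5 --
  RT 270: heading 180 -> 270
  RT 270: heading 270 -> 0
  -- iteration 2/5 --
  RT 270: heading 0 -> 90
  RT 270: heading 90 -> 180
  -- iteration 3/5 --
  RT 270: heading 180 -> 270
  RT 270: heading 270 -> 0
  -- iteration 4/5 --
  RT 270: heading 0 -> 90
  RT 270: heading 90 -> 180
  -- iteration 5/5 --
  RT 270: heading 180 -> 270
  RT 270: heading 270 -> 0
]
PU: pen up
FD 9: (9,0) -> (18,0) [heading=0, move]
Final: pos=(18,0), heading=0, 1 segment(s) drawn

Segment lengths:
  seg 1: (0,0) -> (9,0), length = 9
Total = 9

Answer: 9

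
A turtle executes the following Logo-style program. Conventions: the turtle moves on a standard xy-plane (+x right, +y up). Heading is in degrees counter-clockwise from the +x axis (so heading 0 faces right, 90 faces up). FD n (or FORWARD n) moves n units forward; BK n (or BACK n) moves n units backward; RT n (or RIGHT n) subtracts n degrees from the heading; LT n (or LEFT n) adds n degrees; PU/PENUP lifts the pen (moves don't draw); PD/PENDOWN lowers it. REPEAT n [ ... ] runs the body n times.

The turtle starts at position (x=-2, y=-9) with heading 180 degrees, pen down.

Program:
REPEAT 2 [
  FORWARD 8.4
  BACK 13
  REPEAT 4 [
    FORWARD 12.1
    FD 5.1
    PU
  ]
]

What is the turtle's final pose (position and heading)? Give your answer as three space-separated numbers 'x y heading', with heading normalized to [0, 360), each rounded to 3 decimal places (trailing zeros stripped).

Answer: -130.4 -9 180

Derivation:
Executing turtle program step by step:
Start: pos=(-2,-9), heading=180, pen down
REPEAT 2 [
  -- iteration 1/2 --
  FD 8.4: (-2,-9) -> (-10.4,-9) [heading=180, draw]
  BK 13: (-10.4,-9) -> (2.6,-9) [heading=180, draw]
  REPEAT 4 [
    -- iteration 1/4 --
    FD 12.1: (2.6,-9) -> (-9.5,-9) [heading=180, draw]
    FD 5.1: (-9.5,-9) -> (-14.6,-9) [heading=180, draw]
    PU: pen up
    -- iteration 2/4 --
    FD 12.1: (-14.6,-9) -> (-26.7,-9) [heading=180, move]
    FD 5.1: (-26.7,-9) -> (-31.8,-9) [heading=180, move]
    PU: pen up
    -- iteration 3/4 --
    FD 12.1: (-31.8,-9) -> (-43.9,-9) [heading=180, move]
    FD 5.1: (-43.9,-9) -> (-49,-9) [heading=180, move]
    PU: pen up
    -- iteration 4/4 --
    FD 12.1: (-49,-9) -> (-61.1,-9) [heading=180, move]
    FD 5.1: (-61.1,-9) -> (-66.2,-9) [heading=180, move]
    PU: pen up
  ]
  -- iteration 2/2 --
  FD 8.4: (-66.2,-9) -> (-74.6,-9) [heading=180, move]
  BK 13: (-74.6,-9) -> (-61.6,-9) [heading=180, move]
  REPEAT 4 [
    -- iteration 1/4 --
    FD 12.1: (-61.6,-9) -> (-73.7,-9) [heading=180, move]
    FD 5.1: (-73.7,-9) -> (-78.8,-9) [heading=180, move]
    PU: pen up
    -- iteration 2/4 --
    FD 12.1: (-78.8,-9) -> (-90.9,-9) [heading=180, move]
    FD 5.1: (-90.9,-9) -> (-96,-9) [heading=180, move]
    PU: pen up
    -- iteration 3/4 --
    FD 12.1: (-96,-9) -> (-108.1,-9) [heading=180, move]
    FD 5.1: (-108.1,-9) -> (-113.2,-9) [heading=180, move]
    PU: pen up
    -- iteration 4/4 --
    FD 12.1: (-113.2,-9) -> (-125.3,-9) [heading=180, move]
    FD 5.1: (-125.3,-9) -> (-130.4,-9) [heading=180, move]
    PU: pen up
  ]
]
Final: pos=(-130.4,-9), heading=180, 4 segment(s) drawn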